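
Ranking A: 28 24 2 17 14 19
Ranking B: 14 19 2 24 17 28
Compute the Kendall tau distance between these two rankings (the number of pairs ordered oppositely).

There are 12 discordant pairs.

Assign each item its position (1..6) in the first ordering, then rewrite the second ordering as that position sequence:
positions: 28→1, 24→2, 2→3, 17→4, 14→5, 19→6
second ordering as positions: [5, 6, 3, 2, 4, 1]
Discordant pairs = inversions in this position sequence.
5: 3, 2, 4, 1 → 4
6: 3, 2, 4, 1 → 4
3: 2, 1 → 2
2: 1 → 1
4: 1 → 1
1: 0
Total: 4 + 4 + 2 + 1 + 1 + 0 = 12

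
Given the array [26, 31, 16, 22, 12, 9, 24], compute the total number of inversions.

15 inversions

Element-by-element contributions:
26: 5
31: 5
16: 2
22: 2
12: 1
9: 0
24: 0
Sum: 5 + 5 + 2 + 2 + 1 + 0 + 0 = 15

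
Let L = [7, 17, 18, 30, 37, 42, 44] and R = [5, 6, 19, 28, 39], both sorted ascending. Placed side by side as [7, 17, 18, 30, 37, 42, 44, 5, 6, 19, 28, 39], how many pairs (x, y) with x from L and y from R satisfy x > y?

Count, for every r in R, how many entries of L exceed r:
r = 5: 7, 17, 18, 30, 37, 42, 44 → 7
r = 6: 7, 17, 18, 30, 37, 42, 44 → 7
r = 19: 30, 37, 42, 44 → 4
r = 28: 30, 37, 42, 44 → 4
r = 39: 42, 44 → 2
Cross-inversions: 7 + 7 + 4 + 4 + 2 = 24

24 cross-inversions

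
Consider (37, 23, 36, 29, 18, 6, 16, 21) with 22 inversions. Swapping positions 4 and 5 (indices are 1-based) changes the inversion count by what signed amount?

Positions 4 and 5 hold 29 and 18; after swapping, the array is [37, 23, 36, 18, 29, 6, 16, 21].
Sweep left to right; for each value list the smaller values that follow it:
37: 7
23: 4
36: 5
18: 2
29: 3
6: 0
16: 0
21: 0
Sum: 7 + 4 + 5 + 2 + 3 + 0 + 0 + 0 = 21
Change: 21 − 22 = -1

-1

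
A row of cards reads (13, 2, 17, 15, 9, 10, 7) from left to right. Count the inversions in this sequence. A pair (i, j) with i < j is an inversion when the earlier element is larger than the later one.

13

Element-by-element contributions:
13: 4
2: 0
17: 4
15: 3
9: 1
10: 1
7: 0
Sum: 4 + 0 + 4 + 3 + 1 + 1 + 0 = 13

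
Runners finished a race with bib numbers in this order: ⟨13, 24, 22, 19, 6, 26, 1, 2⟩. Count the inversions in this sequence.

19 inversions

Sweep left to right; for each value list the smaller values that follow it:
13 → 6, 1, 2 → 3
24 → 22, 19, 6, 1, 2 → 5
22 → 19, 6, 1, 2 → 4
19 → 6, 1, 2 → 3
6 → 1, 2 → 2
26 → 1, 2 → 2
1 → none → 0
2 → none → 0
Sum: 3 + 5 + 4 + 3 + 2 + 2 + 0 + 0 = 19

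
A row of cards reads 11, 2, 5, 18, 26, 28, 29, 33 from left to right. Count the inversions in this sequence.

Out-of-order pairs: 2

For each element, count later entries that are smaller:
11: 2
2: 0
5: 0
18: 0
26: 0
28: 0
29: 0
33: 0
Sum: 2 + 0 + 0 + 0 + 0 + 0 + 0 + 0 = 2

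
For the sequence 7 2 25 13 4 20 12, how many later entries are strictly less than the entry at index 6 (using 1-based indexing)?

1

The element at index 6 is 20.
Elements after it: 12
Those smaller than 20: 12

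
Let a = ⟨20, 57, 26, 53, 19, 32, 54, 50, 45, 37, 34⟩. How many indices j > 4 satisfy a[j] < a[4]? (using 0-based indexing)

0 such elements

The element at index 4 is 19.
Elements after it: 32, 54, 50, 45, 37, 34
None of them are smaller than 19.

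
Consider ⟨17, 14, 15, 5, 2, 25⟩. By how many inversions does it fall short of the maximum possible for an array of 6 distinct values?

6 inversions short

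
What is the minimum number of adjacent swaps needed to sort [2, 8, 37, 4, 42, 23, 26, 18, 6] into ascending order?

The minimum number of adjacent swaps to sort an array equals its inversion count, since every such swap removes exactly one inversion.
Count inversions — for each element, later elements that are smaller:
2: none → 0
8: 4, 6 → 2
37: 4, 23, 26, 18, 6 → 5
4: none → 0
42: 23, 26, 18, 6 → 4
23: 18, 6 → 2
26: 18, 6 → 2
18: 6 → 1
6: none → 0
Total inversions: 0 + 2 + 5 + 0 + 4 + 2 + 2 + 1 + 0 = 16

16 adjacent swaps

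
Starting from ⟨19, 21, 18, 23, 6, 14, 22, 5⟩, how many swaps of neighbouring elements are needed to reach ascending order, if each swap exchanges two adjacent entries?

The minimum number of adjacent swaps to sort an array equals its inversion count, since every such swap removes exactly one inversion.
Count inversions — for each element, later elements that are smaller:
19: 18, 6, 14, 5 → 4
21: 18, 6, 14, 5 → 4
18: 6, 14, 5 → 3
23: 6, 14, 22, 5 → 4
6: 5 → 1
14: 5 → 1
22: 5 → 1
5: none → 0
Total inversions: 4 + 4 + 3 + 4 + 1 + 1 + 1 + 0 = 18

Adjacent swaps: 18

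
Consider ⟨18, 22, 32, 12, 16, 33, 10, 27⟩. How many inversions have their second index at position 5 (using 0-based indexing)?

The element at index 5 is 33.
Elements before it: 18, 22, 32, 12, 16
None of them are larger than 33.

0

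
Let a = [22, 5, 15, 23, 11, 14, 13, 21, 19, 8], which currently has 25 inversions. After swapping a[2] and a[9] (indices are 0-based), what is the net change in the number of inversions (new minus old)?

-7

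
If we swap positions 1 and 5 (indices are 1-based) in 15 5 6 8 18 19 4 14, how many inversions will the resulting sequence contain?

Inversions: 13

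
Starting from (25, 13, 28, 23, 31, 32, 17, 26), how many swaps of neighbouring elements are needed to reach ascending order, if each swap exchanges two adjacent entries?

Adjacent swaps: 11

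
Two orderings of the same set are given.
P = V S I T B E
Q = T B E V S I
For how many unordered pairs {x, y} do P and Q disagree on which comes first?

Assign each item its position (1..6) in the first ordering, then rewrite the second ordering as that position sequence:
positions: V→1, S→2, I→3, T→4, B→5, E→6
second ordering as positions: [4, 5, 6, 1, 2, 3]
Discordant pairs = inversions in this position sequence.
4: 1, 2, 3 → 3
5: 1, 2, 3 → 3
6: 1, 2, 3 → 3
1: 0
2: 0
3: 0
Total: 3 + 3 + 3 + 0 + 0 + 0 = 9

9 disagreeing pairs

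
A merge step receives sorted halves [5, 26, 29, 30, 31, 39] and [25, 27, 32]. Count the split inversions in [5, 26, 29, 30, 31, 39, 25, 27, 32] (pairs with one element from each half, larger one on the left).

For each element r of the right run, count left-run elements greater than r:
r = 25: 26, 29, 30, 31, 39 → 5
r = 27: 29, 30, 31, 39 → 4
r = 32: 39 → 1
Cross-inversions: 5 + 4 + 1 = 10

10 cross-inversions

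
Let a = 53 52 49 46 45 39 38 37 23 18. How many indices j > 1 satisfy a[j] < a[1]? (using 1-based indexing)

9

The element at index 1 is 53.
Elements after it: 52, 49, 46, 45, 39, 38, 37, 23, 18
Those smaller than 53: 52, 49, 46, 45, 39, 38, 37, 23, 18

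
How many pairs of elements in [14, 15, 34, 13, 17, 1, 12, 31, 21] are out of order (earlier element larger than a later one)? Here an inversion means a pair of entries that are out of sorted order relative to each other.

17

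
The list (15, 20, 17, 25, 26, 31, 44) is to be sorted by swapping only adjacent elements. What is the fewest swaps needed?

1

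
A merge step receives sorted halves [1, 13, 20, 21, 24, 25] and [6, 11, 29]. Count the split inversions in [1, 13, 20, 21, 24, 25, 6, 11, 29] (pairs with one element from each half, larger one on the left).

Count, for every r in R, how many entries of L exceed r:
r = 6: 13, 20, 21, 24, 25 → 5
r = 11: 13, 20, 21, 24, 25 → 5
r = 29: none → 0
Cross-inversions: 5 + 5 + 0 = 10

10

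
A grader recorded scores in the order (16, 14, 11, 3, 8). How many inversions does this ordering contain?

Inversion pairs (indices are 1-based):
(1,2): 16 > 14
(1,3): 16 > 11
(1,4): 16 > 3
(1,5): 16 > 8
(2,3): 14 > 11
(2,4): 14 > 3
(2,5): 14 > 8
(3,4): 11 > 3
(3,5): 11 > 8
That's 9 pairs.

9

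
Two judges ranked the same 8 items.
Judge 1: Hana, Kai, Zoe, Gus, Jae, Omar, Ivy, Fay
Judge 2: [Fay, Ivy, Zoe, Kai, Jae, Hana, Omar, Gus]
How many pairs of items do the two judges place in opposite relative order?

Assign each item its position (1..8) in the first ordering, then rewrite the second ordering as that position sequence:
positions: Hana→1, Kai→2, Zoe→3, Gus→4, Jae→5, Omar→6, Ivy→7, Fay→8
second ordering as positions: [8, 7, 3, 2, 5, 1, 6, 4]
Discordant pairs = inversions in this position sequence.
8: 7, 3, 2, 5, 1, 6, 4 → 7
7: 3, 2, 5, 1, 6, 4 → 6
3: 2, 1 → 2
2: 1 → 1
5: 1, 4 → 2
1: 0
6: 4 → 1
4: 0
Total: 7 + 6 + 2 + 1 + 2 + 0 + 1 + 0 = 19

19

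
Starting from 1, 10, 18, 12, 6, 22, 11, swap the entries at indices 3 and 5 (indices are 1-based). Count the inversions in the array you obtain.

Inversions: 4

Positions 3 and 5 hold 18 and 6; after swapping, the array is [1, 10, 6, 12, 18, 22, 11].
Element-by-element contributions:
1 → none → 0
10 → 6 → 1
6 → none → 0
12 → 11 → 1
18 → 11 → 1
22 → 11 → 1
11 → none → 0
Sum: 0 + 1 + 0 + 1 + 1 + 1 + 0 = 4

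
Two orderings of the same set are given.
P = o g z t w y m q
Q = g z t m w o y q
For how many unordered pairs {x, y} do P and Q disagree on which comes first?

Assign each item its position (1..8) in the first ordering, then rewrite the second ordering as that position sequence:
positions: o→1, g→2, z→3, t→4, w→5, y→6, m→7, q→8
second ordering as positions: [2, 3, 4, 7, 5, 1, 6, 8]
Discordant pairs = inversions in this position sequence.
2: 1 → 1
3: 1 → 1
4: 1 → 1
7: 5, 1, 6 → 3
5: 1 → 1
1: 0
6: 0
8: 0
Total: 1 + 1 + 1 + 3 + 1 + 0 + 0 + 0 = 7

7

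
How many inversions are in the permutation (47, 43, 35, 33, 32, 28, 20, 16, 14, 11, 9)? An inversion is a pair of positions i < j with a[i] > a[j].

55

For each element, count later entries that are smaller:
47 → 43, 35, 33, 32, 28, 20, 16, 14, 11, 9 → 10
43 → 35, 33, 32, 28, 20, 16, 14, 11, 9 → 9
35 → 33, 32, 28, 20, 16, 14, 11, 9 → 8
33 → 32, 28, 20, 16, 14, 11, 9 → 7
32 → 28, 20, 16, 14, 11, 9 → 6
28 → 20, 16, 14, 11, 9 → 5
20 → 16, 14, 11, 9 → 4
16 → 14, 11, 9 → 3
14 → 11, 9 → 2
11 → 9 → 1
9 → none → 0
Sum: 10 + 9 + 8 + 7 + 6 + 5 + 4 + 3 + 2 + 1 + 0 = 55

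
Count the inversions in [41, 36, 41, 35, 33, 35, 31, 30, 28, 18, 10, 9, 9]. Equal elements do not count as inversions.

73 inversions

Sweep left to right; for each value list the smaller values that follow it:
41: 11
36: 10
41: 10
35: 8
33: 7
35: 7
31: 6
30: 5
28: 4
18: 3
10: 2
9: 0
9: 0
Sum: 11 + 10 + 10 + 8 + 7 + 7 + 6 + 5 + 4 + 3 + 2 + 0 + 0 = 73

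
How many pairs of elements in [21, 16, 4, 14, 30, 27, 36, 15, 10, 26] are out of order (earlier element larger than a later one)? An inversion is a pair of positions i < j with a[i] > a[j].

Out-of-order pairs: 21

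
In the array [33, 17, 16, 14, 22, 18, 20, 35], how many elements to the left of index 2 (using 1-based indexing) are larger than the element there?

The element at index 2 is 17.
Elements before it: 33
Those larger than 17: 33

1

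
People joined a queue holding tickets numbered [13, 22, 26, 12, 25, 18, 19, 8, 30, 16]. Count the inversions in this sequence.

There are 23 inversions.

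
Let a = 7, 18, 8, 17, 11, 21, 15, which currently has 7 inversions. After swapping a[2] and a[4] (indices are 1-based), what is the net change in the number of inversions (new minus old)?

Positions 2 and 4 hold 18 and 17; after swapping, the array is [7, 17, 8, 18, 11, 21, 15].
Count, for each position, how many later elements it exceeds:
7 → none → 0
17 → 8, 11, 15 → 3
8 → none → 0
18 → 11, 15 → 2
11 → none → 0
21 → 15 → 1
15 → none → 0
Sum: 0 + 3 + 0 + 2 + 0 + 1 + 0 = 6
Change: 6 − 7 = -1

-1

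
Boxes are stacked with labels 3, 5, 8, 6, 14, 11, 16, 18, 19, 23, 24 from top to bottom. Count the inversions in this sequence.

2

For each element, count later entries that are smaller:
3 → none → 0
5 → none → 0
8 → 6 → 1
6 → none → 0
14 → 11 → 1
11 → none → 0
16 → none → 0
18 → none → 0
19 → none → 0
23 → none → 0
24 → none → 0
Sum: 0 + 0 + 1 + 0 + 1 + 0 + 0 + 0 + 0 + 0 + 0 = 2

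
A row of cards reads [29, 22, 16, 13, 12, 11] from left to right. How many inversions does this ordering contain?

Element-by-element contributions:
29: 5
22: 4
16: 3
13: 2
12: 1
11: 0
Sum: 5 + 4 + 3 + 2 + 1 + 0 = 15

15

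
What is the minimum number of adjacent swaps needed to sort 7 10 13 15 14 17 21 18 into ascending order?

There are 2 adjacent swaps.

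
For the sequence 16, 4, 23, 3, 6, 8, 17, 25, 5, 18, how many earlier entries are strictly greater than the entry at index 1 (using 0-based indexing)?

1

The element at index 1 is 4.
Elements before it: 16
Those larger than 4: 16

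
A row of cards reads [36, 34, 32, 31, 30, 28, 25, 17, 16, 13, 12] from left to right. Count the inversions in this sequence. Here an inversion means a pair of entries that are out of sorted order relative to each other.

55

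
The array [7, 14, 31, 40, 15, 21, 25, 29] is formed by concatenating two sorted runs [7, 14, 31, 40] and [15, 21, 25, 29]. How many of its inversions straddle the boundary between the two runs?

8

Take each right-half value and tally the left-half values above it:
r = 15: 31, 40 → 2
r = 21: 31, 40 → 2
r = 25: 31, 40 → 2
r = 29: 31, 40 → 2
Cross-inversions: 2 + 2 + 2 + 2 = 8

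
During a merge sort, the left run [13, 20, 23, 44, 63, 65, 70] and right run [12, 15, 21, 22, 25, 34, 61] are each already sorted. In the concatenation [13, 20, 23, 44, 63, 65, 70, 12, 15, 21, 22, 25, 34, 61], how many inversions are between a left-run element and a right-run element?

34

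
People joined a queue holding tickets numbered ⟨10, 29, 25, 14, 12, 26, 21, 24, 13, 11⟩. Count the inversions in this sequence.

For each element, count later entries that are smaller:
10 → none → 0
29 → 25, 14, 12, 26, 21, 24, 13, 11 → 8
25 → 14, 12, 21, 24, 13, 11 → 6
14 → 12, 13, 11 → 3
12 → 11 → 1
26 → 21, 24, 13, 11 → 4
21 → 13, 11 → 2
24 → 13, 11 → 2
13 → 11 → 1
11 → none → 0
Sum: 0 + 8 + 6 + 3 + 1 + 4 + 2 + 2 + 1 + 0 = 27

27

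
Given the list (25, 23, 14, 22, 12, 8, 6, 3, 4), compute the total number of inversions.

Count, for each position, how many later elements it exceeds:
25 → 23, 14, 22, 12, 8, 6, 3, 4 → 8
23 → 14, 22, 12, 8, 6, 3, 4 → 7
14 → 12, 8, 6, 3, 4 → 5
22 → 12, 8, 6, 3, 4 → 5
12 → 8, 6, 3, 4 → 4
8 → 6, 3, 4 → 3
6 → 3, 4 → 2
3 → none → 0
4 → none → 0
Sum: 8 + 7 + 5 + 5 + 4 + 3 + 2 + 0 + 0 = 34

34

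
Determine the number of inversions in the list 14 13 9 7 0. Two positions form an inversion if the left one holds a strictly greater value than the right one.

10 inversions

For each element, count later entries that are smaller:
14 → 13, 9, 7, 0 → 4
13 → 9, 7, 0 → 3
9 → 7, 0 → 2
7 → 0 → 1
0 → none → 0
Sum: 4 + 3 + 2 + 1 + 0 = 10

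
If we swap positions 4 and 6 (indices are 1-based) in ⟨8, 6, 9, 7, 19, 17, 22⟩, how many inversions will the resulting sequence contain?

Positions 4 and 6 hold 7 and 17; after swapping, the array is [8, 6, 9, 17, 19, 7, 22].
Element-by-element contributions:
8: 2
6: 0
9: 1
17: 1
19: 1
7: 0
22: 0
Sum: 2 + 0 + 1 + 1 + 1 + 0 + 0 = 5

5 inversions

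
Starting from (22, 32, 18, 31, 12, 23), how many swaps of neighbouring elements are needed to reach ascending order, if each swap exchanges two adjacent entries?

Minimum adjacent swaps = number of inversions (each swap of adjacent out-of-order elements removes one inversion and no swap can remove more).
Count inversions — for each element, later elements that are smaller:
22: 18, 12 → 2
32: 18, 31, 12, 23 → 4
18: 12 → 1
31: 12, 23 → 2
12: none → 0
23: none → 0
Total inversions: 2 + 4 + 1 + 2 + 0 + 0 = 9

9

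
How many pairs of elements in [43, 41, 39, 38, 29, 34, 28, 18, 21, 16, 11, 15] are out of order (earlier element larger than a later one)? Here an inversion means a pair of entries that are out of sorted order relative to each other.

For each element, count later entries that are smaller:
43 → 41, 39, 38, 29, 34, 28, 18, 21, 16, 11, 15 → 11
41 → 39, 38, 29, 34, 28, 18, 21, 16, 11, 15 → 10
39 → 38, 29, 34, 28, 18, 21, 16, 11, 15 → 9
38 → 29, 34, 28, 18, 21, 16, 11, 15 → 8
29 → 28, 18, 21, 16, 11, 15 → 6
34 → 28, 18, 21, 16, 11, 15 → 6
28 → 18, 21, 16, 11, 15 → 5
18 → 16, 11, 15 → 3
21 → 16, 11, 15 → 3
16 → 11, 15 → 2
11 → none → 0
15 → none → 0
Sum: 11 + 10 + 9 + 8 + 6 + 6 + 5 + 3 + 3 + 2 + 0 + 0 = 63

There are 63 inversions.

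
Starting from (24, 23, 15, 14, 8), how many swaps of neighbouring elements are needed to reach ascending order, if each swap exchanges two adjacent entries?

The minimum number of adjacent swaps to sort an array equals its inversion count, since every such swap removes exactly one inversion.
Count inversions — for each element, later elements that are smaller:
24: 23, 15, 14, 8 → 4
23: 15, 14, 8 → 3
15: 14, 8 → 2
14: 8 → 1
8: none → 0
Total inversions: 4 + 3 + 2 + 1 + 0 = 10

10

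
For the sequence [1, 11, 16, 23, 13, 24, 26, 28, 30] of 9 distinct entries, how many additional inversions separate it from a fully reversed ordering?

Maximum inversions for 9 distinct elements is C(9, 2) = 9·8/2 = 36.
Current inversions — for each element, count later smaller elements:
1: 0
11: 0
16: 1
23: 1
13: 0
24: 0
26: 0
28: 0
30: 0
Current total: 0 + 0 + 1 + 1 + 0 + 0 + 0 + 0 + 0 = 2
Shortfall: 36 − 2 = 34

34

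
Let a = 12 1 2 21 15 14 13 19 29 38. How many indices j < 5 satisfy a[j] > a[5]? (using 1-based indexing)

The element at index 5 is 15.
Elements before it: 12, 1, 2, 21
Those larger than 15: 21

1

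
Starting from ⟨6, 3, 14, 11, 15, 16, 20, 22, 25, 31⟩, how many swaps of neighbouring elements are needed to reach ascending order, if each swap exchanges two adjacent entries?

2

Minimum adjacent swaps = number of inversions (each swap of adjacent out-of-order elements removes one inversion and no swap can remove more).
Count inversions — for each element, later elements that are smaller:
6: 3 → 1
3: none → 0
14: 11 → 1
11: none → 0
15: none → 0
16: none → 0
20: none → 0
22: none → 0
25: none → 0
31: none → 0
Total inversions: 1 + 0 + 1 + 0 + 0 + 0 + 0 + 0 + 0 + 0 = 2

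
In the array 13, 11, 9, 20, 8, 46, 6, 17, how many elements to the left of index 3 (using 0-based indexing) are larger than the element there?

0

The element at index 3 is 20.
Elements before it: 13, 11, 9
None of them are larger than 20.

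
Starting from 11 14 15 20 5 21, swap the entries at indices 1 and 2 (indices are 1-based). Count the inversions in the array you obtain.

5

Positions 1 and 2 hold 11 and 14; after swapping, the array is [14, 11, 15, 20, 5, 21].
Sweep left to right; for each value list the smaller values that follow it:
14 → 11, 5 → 2
11 → 5 → 1
15 → 5 → 1
20 → 5 → 1
5 → none → 0
21 → none → 0
Sum: 2 + 1 + 1 + 1 + 0 + 0 = 5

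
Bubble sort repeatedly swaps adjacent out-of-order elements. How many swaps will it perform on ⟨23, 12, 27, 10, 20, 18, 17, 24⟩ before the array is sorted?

14

Minimum adjacent swaps = number of inversions (each swap of adjacent out-of-order elements removes one inversion and no swap can remove more).
Count inversions — for each element, later elements that are smaller:
23: 12, 10, 20, 18, 17 → 5
12: 10 → 1
27: 10, 20, 18, 17, 24 → 5
10: none → 0
20: 18, 17 → 2
18: 17 → 1
17: none → 0
24: none → 0
Total inversions: 5 + 1 + 5 + 0 + 2 + 1 + 0 + 0 = 14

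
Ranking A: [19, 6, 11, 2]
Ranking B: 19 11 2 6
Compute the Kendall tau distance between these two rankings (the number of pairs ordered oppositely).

2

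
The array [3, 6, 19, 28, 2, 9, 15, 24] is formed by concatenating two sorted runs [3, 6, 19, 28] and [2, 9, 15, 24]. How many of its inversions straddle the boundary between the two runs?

9

Count, for every r in R, how many entries of L exceed r:
r = 2: 3, 6, 19, 28 → 4
r = 9: 19, 28 → 2
r = 15: 19, 28 → 2
r = 24: 28 → 1
Cross-inversions: 4 + 2 + 2 + 1 = 9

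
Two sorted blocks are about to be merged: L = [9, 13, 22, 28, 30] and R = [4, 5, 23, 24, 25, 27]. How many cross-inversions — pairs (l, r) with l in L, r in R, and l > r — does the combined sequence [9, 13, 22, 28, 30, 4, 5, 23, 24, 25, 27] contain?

Take each right-half value and tally the left-half values above it:
r = 4: 9, 13, 22, 28, 30 → 5
r = 5: 9, 13, 22, 28, 30 → 5
r = 23: 28, 30 → 2
r = 24: 28, 30 → 2
r = 25: 28, 30 → 2
r = 27: 28, 30 → 2
Cross-inversions: 5 + 5 + 2 + 2 + 2 + 2 = 18

Split inversions: 18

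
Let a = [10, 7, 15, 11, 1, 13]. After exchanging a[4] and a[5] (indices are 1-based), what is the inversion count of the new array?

Positions 4 and 5 hold 11 and 1; after swapping, the array is [10, 7, 15, 1, 11, 13].
Sweep left to right; for each value list the smaller values that follow it:
10 → 7, 1 → 2
7 → 1 → 1
15 → 1, 11, 13 → 3
1 → none → 0
11 → none → 0
13 → none → 0
Sum: 2 + 1 + 3 + 0 + 0 + 0 = 6

6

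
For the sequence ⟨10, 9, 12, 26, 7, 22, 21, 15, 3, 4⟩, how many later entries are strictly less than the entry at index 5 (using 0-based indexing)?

4 such elements

The element at index 5 is 22.
Elements after it: 21, 15, 3, 4
Those smaller than 22: 21, 15, 3, 4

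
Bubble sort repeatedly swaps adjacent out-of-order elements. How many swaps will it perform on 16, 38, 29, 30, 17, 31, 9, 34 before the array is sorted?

There are 13 swaps.

Each adjacent swap fixes exactly one inversion, so the minimum swap count equals the number of inversions.
Count inversions — for each element, later elements that are smaller:
16: 9 → 1
38: 29, 30, 17, 31, 9, 34 → 6
29: 17, 9 → 2
30: 17, 9 → 2
17: 9 → 1
31: 9 → 1
9: none → 0
34: none → 0
Total inversions: 1 + 6 + 2 + 2 + 1 + 1 + 0 + 0 = 13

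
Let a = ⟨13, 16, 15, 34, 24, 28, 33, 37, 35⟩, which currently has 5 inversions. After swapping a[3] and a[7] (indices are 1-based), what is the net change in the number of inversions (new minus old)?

+5

Positions 3 and 7 hold 15 and 33; after swapping, the array is [13, 16, 33, 34, 24, 28, 15, 37, 35].
Element-by-element contributions:
13: 0
16: 1
33: 3
34: 3
24: 1
28: 1
15: 0
37: 1
35: 0
Sum: 0 + 1 + 3 + 3 + 1 + 1 + 0 + 1 + 0 = 10
Change: 10 − 5 = +5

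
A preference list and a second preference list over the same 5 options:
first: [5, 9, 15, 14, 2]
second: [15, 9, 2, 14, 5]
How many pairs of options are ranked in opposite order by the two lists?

Assign each item its position (1..5) in the first ordering, then rewrite the second ordering as that position sequence:
positions: 5→1, 9→2, 15→3, 14→4, 2→5
second ordering as positions: [3, 2, 5, 4, 1]
Discordant pairs = inversions in this position sequence.
3: 2, 1 → 2
2: 1 → 1
5: 4, 1 → 2
4: 1 → 1
1: 0
Total: 2 + 1 + 2 + 1 + 0 = 6

6 pairs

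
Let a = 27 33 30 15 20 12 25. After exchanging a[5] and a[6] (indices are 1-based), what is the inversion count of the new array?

There are 14 inversions.

Positions 5 and 6 hold 20 and 12; after swapping, the array is [27, 33, 30, 15, 12, 20, 25].
Element-by-element contributions:
27: 4
33: 5
30: 4
15: 1
12: 0
20: 0
25: 0
Sum: 4 + 5 + 4 + 1 + 0 + 0 + 0 = 14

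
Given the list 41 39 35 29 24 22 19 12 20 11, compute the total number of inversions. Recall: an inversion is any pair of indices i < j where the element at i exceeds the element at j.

Inversions: 43

Count, for each position, how many later elements it exceeds:
41 → 39, 35, 29, 24, 22, 19, 12, 20, 11 → 9
39 → 35, 29, 24, 22, 19, 12, 20, 11 → 8
35 → 29, 24, 22, 19, 12, 20, 11 → 7
29 → 24, 22, 19, 12, 20, 11 → 6
24 → 22, 19, 12, 20, 11 → 5
22 → 19, 12, 20, 11 → 4
19 → 12, 11 → 2
12 → 11 → 1
20 → 11 → 1
11 → none → 0
Sum: 9 + 8 + 7 + 6 + 5 + 4 + 2 + 1 + 1 + 0 = 43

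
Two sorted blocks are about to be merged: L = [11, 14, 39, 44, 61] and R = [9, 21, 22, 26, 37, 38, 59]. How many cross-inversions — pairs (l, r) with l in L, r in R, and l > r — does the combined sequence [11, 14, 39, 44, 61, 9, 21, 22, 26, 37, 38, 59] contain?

21

Count, for every r in R, how many entries of L exceed r:
r = 9: 11, 14, 39, 44, 61 → 5
r = 21: 39, 44, 61 → 3
r = 22: 39, 44, 61 → 3
r = 26: 39, 44, 61 → 3
r = 37: 39, 44, 61 → 3
r = 38: 39, 44, 61 → 3
r = 59: 61 → 1
Cross-inversions: 5 + 3 + 3 + 3 + 3 + 3 + 1 = 21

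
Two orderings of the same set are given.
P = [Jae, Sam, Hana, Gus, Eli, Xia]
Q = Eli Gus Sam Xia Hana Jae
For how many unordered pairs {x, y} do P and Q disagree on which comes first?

11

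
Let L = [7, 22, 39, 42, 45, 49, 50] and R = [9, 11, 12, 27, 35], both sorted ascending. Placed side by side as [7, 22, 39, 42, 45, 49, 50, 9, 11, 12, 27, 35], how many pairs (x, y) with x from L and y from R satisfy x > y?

28

For each element r of the right run, count left-run elements greater than r:
r = 9: 22, 39, 42, 45, 49, 50 → 6
r = 11: 22, 39, 42, 45, 49, 50 → 6
r = 12: 22, 39, 42, 45, 49, 50 → 6
r = 27: 39, 42, 45, 49, 50 → 5
r = 35: 39, 42, 45, 49, 50 → 5
Cross-inversions: 6 + 6 + 6 + 5 + 5 = 28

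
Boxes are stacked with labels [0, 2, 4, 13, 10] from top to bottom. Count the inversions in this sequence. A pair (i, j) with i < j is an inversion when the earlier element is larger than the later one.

Inversions: 1

Listing every pair i<j with a[i]>a[j] (using 0-based positions):
(3,4): 13 > 10
That's 1 pair.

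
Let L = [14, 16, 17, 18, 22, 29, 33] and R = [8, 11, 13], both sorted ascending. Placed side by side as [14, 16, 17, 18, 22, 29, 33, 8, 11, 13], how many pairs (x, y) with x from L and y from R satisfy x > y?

For each element r of the right run, count left-run elements greater than r:
r = 8: 14, 16, 17, 18, 22, 29, 33 → 7
r = 11: 14, 16, 17, 18, 22, 29, 33 → 7
r = 13: 14, 16, 17, 18, 22, 29, 33 → 7
Cross-inversions: 7 + 7 + 7 = 21

21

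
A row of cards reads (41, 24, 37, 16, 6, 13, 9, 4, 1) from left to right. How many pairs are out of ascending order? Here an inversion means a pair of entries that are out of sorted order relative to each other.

Sweep left to right; for each value list the smaller values that follow it:
41 → 24, 37, 16, 6, 13, 9, 4, 1 → 8
24 → 16, 6, 13, 9, 4, 1 → 6
37 → 16, 6, 13, 9, 4, 1 → 6
16 → 6, 13, 9, 4, 1 → 5
6 → 4, 1 → 2
13 → 9, 4, 1 → 3
9 → 4, 1 → 2
4 → 1 → 1
1 → none → 0
Sum: 8 + 6 + 6 + 5 + 2 + 3 + 2 + 1 + 0 = 33

33 inversions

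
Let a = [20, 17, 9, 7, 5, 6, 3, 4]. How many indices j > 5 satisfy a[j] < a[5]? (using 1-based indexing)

The element at index 5 is 5.
Elements after it: 6, 3, 4
Those smaller than 5: 3, 4

2 such elements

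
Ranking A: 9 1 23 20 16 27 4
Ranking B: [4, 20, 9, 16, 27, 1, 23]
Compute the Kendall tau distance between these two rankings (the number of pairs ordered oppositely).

13 discordant pairs

Assign each item its position (1..7) in the first ordering, then rewrite the second ordering as that position sequence:
positions: 9→1, 1→2, 23→3, 20→4, 16→5, 27→6, 4→7
second ordering as positions: [7, 4, 1, 5, 6, 2, 3]
Discordant pairs = inversions in this position sequence.
7: 4, 1, 5, 6, 2, 3 → 6
4: 1, 2, 3 → 3
1: 0
5: 2, 3 → 2
6: 2, 3 → 2
2: 0
3: 0
Total: 6 + 3 + 0 + 2 + 2 + 0 + 0 = 13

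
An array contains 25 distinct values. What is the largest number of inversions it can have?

A reversed (strictly descending) arrangement makes every pair an inversion, giving C(25, 2) inversions.
C(25, 2) = 25·24/2 = 300

300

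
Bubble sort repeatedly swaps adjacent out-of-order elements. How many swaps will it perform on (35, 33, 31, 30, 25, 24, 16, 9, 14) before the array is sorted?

Each adjacent swap fixes exactly one inversion, so the minimum swap count equals the number of inversions.
Count inversions — for each element, later elements that are smaller:
35: 33, 31, 30, 25, 24, 16, 9, 14 → 8
33: 31, 30, 25, 24, 16, 9, 14 → 7
31: 30, 25, 24, 16, 9, 14 → 6
30: 25, 24, 16, 9, 14 → 5
25: 24, 16, 9, 14 → 4
24: 16, 9, 14 → 3
16: 9, 14 → 2
9: none → 0
14: none → 0
Total inversions: 8 + 7 + 6 + 5 + 4 + 3 + 2 + 0 + 0 = 35

35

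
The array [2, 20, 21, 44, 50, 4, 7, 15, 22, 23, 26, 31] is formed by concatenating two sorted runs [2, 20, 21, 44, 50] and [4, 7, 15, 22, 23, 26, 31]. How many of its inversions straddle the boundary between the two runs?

For each element r of the right run, count left-run elements greater than r:
r = 4: 20, 21, 44, 50 → 4
r = 7: 20, 21, 44, 50 → 4
r = 15: 20, 21, 44, 50 → 4
r = 22: 44, 50 → 2
r = 23: 44, 50 → 2
r = 26: 44, 50 → 2
r = 31: 44, 50 → 2
Cross-inversions: 4 + 4 + 4 + 2 + 2 + 2 + 2 = 20

20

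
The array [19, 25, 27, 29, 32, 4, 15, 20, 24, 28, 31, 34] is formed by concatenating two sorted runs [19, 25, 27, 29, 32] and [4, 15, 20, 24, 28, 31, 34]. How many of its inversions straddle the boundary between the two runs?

Count, for every r in R, how many entries of L exceed r:
r = 4: 19, 25, 27, 29, 32 → 5
r = 15: 19, 25, 27, 29, 32 → 5
r = 20: 25, 27, 29, 32 → 4
r = 24: 25, 27, 29, 32 → 4
r = 28: 29, 32 → 2
r = 31: 32 → 1
r = 34: none → 0
Cross-inversions: 5 + 5 + 4 + 4 + 2 + 1 + 0 = 21

21 split inversions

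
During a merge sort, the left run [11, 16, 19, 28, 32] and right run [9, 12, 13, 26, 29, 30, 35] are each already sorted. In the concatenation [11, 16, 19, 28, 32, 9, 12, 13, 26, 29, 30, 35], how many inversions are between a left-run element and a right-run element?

17 split inversions

Count, for every r in R, how many entries of L exceed r:
r = 9: 11, 16, 19, 28, 32 → 5
r = 12: 16, 19, 28, 32 → 4
r = 13: 16, 19, 28, 32 → 4
r = 26: 28, 32 → 2
r = 29: 32 → 1
r = 30: 32 → 1
r = 35: none → 0
Cross-inversions: 5 + 4 + 4 + 2 + 1 + 1 + 0 = 17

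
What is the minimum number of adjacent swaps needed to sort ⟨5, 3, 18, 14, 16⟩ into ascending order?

The minimum number of adjacent swaps to sort an array equals its inversion count, since every such swap removes exactly one inversion.
Count inversions — for each element, later elements that are smaller:
5: 3 → 1
3: none → 0
18: 14, 16 → 2
14: none → 0
16: none → 0
Total inversions: 1 + 0 + 2 + 0 + 0 = 3

3 adjacent swaps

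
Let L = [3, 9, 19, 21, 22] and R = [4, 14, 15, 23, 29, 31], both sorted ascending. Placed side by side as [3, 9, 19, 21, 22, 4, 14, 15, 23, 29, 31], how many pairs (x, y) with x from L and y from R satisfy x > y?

Split inversions: 10

For each element r of the right run, count left-run elements greater than r:
r = 4: 9, 19, 21, 22 → 4
r = 14: 19, 21, 22 → 3
r = 15: 19, 21, 22 → 3
r = 23: none → 0
r = 29: none → 0
r = 31: none → 0
Cross-inversions: 4 + 3 + 3 + 0 + 0 + 0 = 10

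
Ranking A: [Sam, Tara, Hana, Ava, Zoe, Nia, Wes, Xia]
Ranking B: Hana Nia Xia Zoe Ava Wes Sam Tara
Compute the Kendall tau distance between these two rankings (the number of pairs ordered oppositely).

Discordant pairs: 18

Assign each item its position (1..8) in the first ordering, then rewrite the second ordering as that position sequence:
positions: Sam→1, Tara→2, Hana→3, Ava→4, Zoe→5, Nia→6, Wes→7, Xia→8
second ordering as positions: [3, 6, 8, 5, 4, 7, 1, 2]
Discordant pairs = inversions in this position sequence.
3: 1, 2 → 2
6: 5, 4, 1, 2 → 4
8: 5, 4, 7, 1, 2 → 5
5: 4, 1, 2 → 3
4: 1, 2 → 2
7: 1, 2 → 2
1: 0
2: 0
Total: 2 + 4 + 5 + 3 + 2 + 2 + 0 + 0 = 18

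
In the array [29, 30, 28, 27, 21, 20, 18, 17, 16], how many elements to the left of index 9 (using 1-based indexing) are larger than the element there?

The element at index 9 is 16.
Elements before it: 29, 30, 28, 27, 21, 20, 18, 17
Those larger than 16: 29, 30, 28, 27, 21, 20, 18, 17

8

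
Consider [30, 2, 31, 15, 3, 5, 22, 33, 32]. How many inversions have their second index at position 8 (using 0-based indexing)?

The element at index 8 is 32.
Elements before it: 30, 2, 31, 15, 3, 5, 22, 33
Those larger than 32: 33

1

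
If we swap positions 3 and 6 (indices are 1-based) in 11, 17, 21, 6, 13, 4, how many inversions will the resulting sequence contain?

5 inversions

Positions 3 and 6 hold 21 and 4; after swapping, the array is [11, 17, 4, 6, 13, 21].
For each element, count later entries that are smaller:
11: 2
17: 3
4: 0
6: 0
13: 0
21: 0
Sum: 2 + 3 + 0 + 0 + 0 + 0 = 5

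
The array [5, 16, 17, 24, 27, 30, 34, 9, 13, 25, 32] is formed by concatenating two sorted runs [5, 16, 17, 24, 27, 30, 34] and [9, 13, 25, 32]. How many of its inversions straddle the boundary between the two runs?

Split inversions: 16

Take each right-half value and tally the left-half values above it:
r = 9: 16, 17, 24, 27, 30, 34 → 6
r = 13: 16, 17, 24, 27, 30, 34 → 6
r = 25: 27, 30, 34 → 3
r = 32: 34 → 1
Cross-inversions: 6 + 6 + 3 + 1 = 16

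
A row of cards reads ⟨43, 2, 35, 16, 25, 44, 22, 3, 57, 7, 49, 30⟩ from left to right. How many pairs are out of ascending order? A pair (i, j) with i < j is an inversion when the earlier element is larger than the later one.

Element-by-element contributions:
43 → 2, 35, 16, 25, 22, 3, 7, 30 → 8
2 → none → 0
35 → 16, 25, 22, 3, 7, 30 → 6
16 → 3, 7 → 2
25 → 22, 3, 7 → 3
44 → 22, 3, 7, 30 → 4
22 → 3, 7 → 2
3 → none → 0
57 → 7, 49, 30 → 3
7 → none → 0
49 → 30 → 1
30 → none → 0
Sum: 8 + 0 + 6 + 2 + 3 + 4 + 2 + 0 + 3 + 0 + 1 + 0 = 29

29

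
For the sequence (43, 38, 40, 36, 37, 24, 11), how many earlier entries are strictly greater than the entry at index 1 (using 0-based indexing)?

1

The element at index 1 is 38.
Elements before it: 43
Those larger than 38: 43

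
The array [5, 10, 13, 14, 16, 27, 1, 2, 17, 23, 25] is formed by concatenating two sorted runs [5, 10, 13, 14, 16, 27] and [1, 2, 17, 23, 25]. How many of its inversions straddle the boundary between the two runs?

15

For each element r of the right run, count left-run elements greater than r:
r = 1: 5, 10, 13, 14, 16, 27 → 6
r = 2: 5, 10, 13, 14, 16, 27 → 6
r = 17: 27 → 1
r = 23: 27 → 1
r = 25: 27 → 1
Cross-inversions: 6 + 6 + 1 + 1 + 1 = 15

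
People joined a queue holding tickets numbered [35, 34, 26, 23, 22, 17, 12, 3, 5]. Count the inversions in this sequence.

35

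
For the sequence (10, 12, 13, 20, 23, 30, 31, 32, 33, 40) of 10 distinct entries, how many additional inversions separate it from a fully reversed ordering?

45 inversions short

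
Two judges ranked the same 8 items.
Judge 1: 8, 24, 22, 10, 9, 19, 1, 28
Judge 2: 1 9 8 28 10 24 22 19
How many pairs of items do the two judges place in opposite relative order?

Assign each item its position (1..8) in the first ordering, then rewrite the second ordering as that position sequence:
positions: 8→1, 24→2, 22→3, 10→4, 9→5, 19→6, 1→7, 28→8
second ordering as positions: [7, 5, 1, 8, 4, 2, 3, 6]
Discordant pairs = inversions in this position sequence.
7: 5, 1, 4, 2, 3, 6 → 6
5: 1, 4, 2, 3 → 4
1: 0
8: 4, 2, 3, 6 → 4
4: 2, 3 → 2
2: 0
3: 0
6: 0
Total: 6 + 4 + 0 + 4 + 2 + 0 + 0 + 0 = 16

16 discordant pairs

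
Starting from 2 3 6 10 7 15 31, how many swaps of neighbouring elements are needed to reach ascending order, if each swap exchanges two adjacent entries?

1

Minimum adjacent swaps = number of inversions (each swap of adjacent out-of-order elements removes one inversion and no swap can remove more).
Count inversions — for each element, later elements that are smaller:
2: none → 0
3: none → 0
6: none → 0
10: 7 → 1
7: none → 0
15: none → 0
31: none → 0
Total inversions: 0 + 0 + 0 + 1 + 0 + 0 + 0 = 1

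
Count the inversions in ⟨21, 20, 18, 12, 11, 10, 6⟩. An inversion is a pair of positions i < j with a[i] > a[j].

Count, for each position, how many later elements it exceeds:
21: 6
20: 5
18: 4
12: 3
11: 2
10: 1
6: 0
Sum: 6 + 5 + 4 + 3 + 2 + 1 + 0 = 21

21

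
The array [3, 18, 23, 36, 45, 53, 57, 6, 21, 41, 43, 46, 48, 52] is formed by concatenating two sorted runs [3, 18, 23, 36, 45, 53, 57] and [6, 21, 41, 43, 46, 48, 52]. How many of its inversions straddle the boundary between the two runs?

Split inversions: 23

Take each right-half value and tally the left-half values above it:
r = 6: 18, 23, 36, 45, 53, 57 → 6
r = 21: 23, 36, 45, 53, 57 → 5
r = 41: 45, 53, 57 → 3
r = 43: 45, 53, 57 → 3
r = 46: 53, 57 → 2
r = 48: 53, 57 → 2
r = 52: 53, 57 → 2
Cross-inversions: 6 + 5 + 3 + 3 + 2 + 2 + 2 = 23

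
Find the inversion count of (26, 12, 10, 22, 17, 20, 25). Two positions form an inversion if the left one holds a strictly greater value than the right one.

9

Inversion pairs (indices are 1-based):
(1,2): 26 > 12
(1,3): 26 > 10
(1,4): 26 > 22
(1,5): 26 > 17
(1,6): 26 > 20
(1,7): 26 > 25
(2,3): 12 > 10
(4,5): 22 > 17
(4,6): 22 > 20
That's 9 pairs.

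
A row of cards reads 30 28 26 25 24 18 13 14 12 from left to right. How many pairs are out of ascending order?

Inversions: 35

Count, for each position, how many later elements it exceeds:
30 → 28, 26, 25, 24, 18, 13, 14, 12 → 8
28 → 26, 25, 24, 18, 13, 14, 12 → 7
26 → 25, 24, 18, 13, 14, 12 → 6
25 → 24, 18, 13, 14, 12 → 5
24 → 18, 13, 14, 12 → 4
18 → 13, 14, 12 → 3
13 → 12 → 1
14 → 12 → 1
12 → none → 0
Sum: 8 + 7 + 6 + 5 + 4 + 3 + 1 + 1 + 0 = 35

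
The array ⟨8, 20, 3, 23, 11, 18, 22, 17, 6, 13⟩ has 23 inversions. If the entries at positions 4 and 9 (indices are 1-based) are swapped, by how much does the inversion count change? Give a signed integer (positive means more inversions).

-9

Positions 4 and 9 hold 23 and 6; after swapping, the array is [8, 20, 3, 6, 11, 18, 22, 17, 23, 13].
Element-by-element contributions:
8: 2
20: 6
3: 0
6: 0
11: 0
18: 2
22: 2
17: 1
23: 1
13: 0
Sum: 2 + 6 + 0 + 0 + 0 + 2 + 2 + 1 + 1 + 0 = 14
Change: 14 − 23 = -9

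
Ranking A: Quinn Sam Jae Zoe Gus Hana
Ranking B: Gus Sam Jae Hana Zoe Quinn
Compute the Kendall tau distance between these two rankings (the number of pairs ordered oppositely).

Assign each item its position (1..6) in the first ordering, then rewrite the second ordering as that position sequence:
positions: Quinn→1, Sam→2, Jae→3, Zoe→4, Gus→5, Hana→6
second ordering as positions: [5, 2, 3, 6, 4, 1]
Discordant pairs = inversions in this position sequence.
5: 2, 3, 4, 1 → 4
2: 1 → 1
3: 1 → 1
6: 4, 1 → 2
4: 1 → 1
1: 0
Total: 4 + 1 + 1 + 2 + 1 + 0 = 9

9 discordant pairs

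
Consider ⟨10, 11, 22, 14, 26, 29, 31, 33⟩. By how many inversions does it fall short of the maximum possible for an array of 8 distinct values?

27 inversions short

Maximum inversions for 8 distinct elements is C(8, 2) = 8·7/2 = 28.
Current inversions — for each element, count later smaller elements:
10: 0
11: 0
22: 1
14: 0
26: 0
29: 0
31: 0
33: 0
Current total: 0 + 0 + 1 + 0 + 0 + 0 + 0 + 0 = 1
Shortfall: 28 − 1 = 27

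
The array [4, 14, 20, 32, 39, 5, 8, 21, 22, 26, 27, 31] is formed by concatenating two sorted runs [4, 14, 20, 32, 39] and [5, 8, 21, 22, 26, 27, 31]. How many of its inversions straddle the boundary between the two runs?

Split inversions: 18

For each element r of the right run, count left-run elements greater than r:
r = 5: 14, 20, 32, 39 → 4
r = 8: 14, 20, 32, 39 → 4
r = 21: 32, 39 → 2
r = 22: 32, 39 → 2
r = 26: 32, 39 → 2
r = 27: 32, 39 → 2
r = 31: 32, 39 → 2
Cross-inversions: 4 + 4 + 2 + 2 + 2 + 2 + 2 = 18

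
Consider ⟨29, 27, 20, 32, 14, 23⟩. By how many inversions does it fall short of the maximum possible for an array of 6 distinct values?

5 inversions short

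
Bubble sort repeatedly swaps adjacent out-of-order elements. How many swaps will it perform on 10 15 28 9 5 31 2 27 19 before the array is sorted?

Minimum adjacent swaps = number of inversions (each swap of adjacent out-of-order elements removes one inversion and no swap can remove more).
Count inversions — for each element, later elements that are smaller:
10: 9, 5, 2 → 3
15: 9, 5, 2 → 3
28: 9, 5, 2, 27, 19 → 5
9: 5, 2 → 2
5: 2 → 1
31: 2, 27, 19 → 3
2: none → 0
27: 19 → 1
19: none → 0
Total inversions: 3 + 3 + 5 + 2 + 1 + 3 + 0 + 1 + 0 = 18

18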